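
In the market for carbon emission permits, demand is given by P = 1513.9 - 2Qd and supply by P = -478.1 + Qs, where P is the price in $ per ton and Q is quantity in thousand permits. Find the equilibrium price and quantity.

P* = 185.9, Q* = 664

In direct form, Qd = 756.95 - 0.5P and Qs = 478.1 + P.
Equating demand and supply, 756.95 - 0.5P = 478.1 + P gives 1.5P = 278.85, so P* = 185.9.
Plugging P* into demand: Q* = 756.95 - 0.5(185.9) = 664.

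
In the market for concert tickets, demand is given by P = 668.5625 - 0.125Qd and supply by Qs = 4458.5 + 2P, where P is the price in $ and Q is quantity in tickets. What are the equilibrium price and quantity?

Rewriting in direct form: Qd = 5348.5 - 8P.
At equilibrium Qd = Qs, so 5348.5 - 8P = 4458.5 + 2P; collecting terms, 890 = 10P and P* = 89.
From the demand curve, Q* = 5348.5 - 8(89) = 4636.5.

P* = 89, Q* = 4636.5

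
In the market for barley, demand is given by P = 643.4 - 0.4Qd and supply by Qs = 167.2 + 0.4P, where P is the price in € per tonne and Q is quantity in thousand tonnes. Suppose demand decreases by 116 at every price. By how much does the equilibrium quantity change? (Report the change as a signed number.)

In direct form, Qd = 1608.5 - 2.5P.
Set Qd = Qs: 1608.5 - 2.5P = 167.2 + 0.4P, so 1441.3 = 2.9P and P* = 497.
Plugging P* into demand: Q* = 1608.5 - 2.5(497) = 366.
After the shift, demand is Qd = 1492.5 - 2.5P.
New equilibrium: 1325.3 = 2.9P, so P = 457 and Q = 350.
ΔQ = 350 - 366 = -16.

ΔQ = -16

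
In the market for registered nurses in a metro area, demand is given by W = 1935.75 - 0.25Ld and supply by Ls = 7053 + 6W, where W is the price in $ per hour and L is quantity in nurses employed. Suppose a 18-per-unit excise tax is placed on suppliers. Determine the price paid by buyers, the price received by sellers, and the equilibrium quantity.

W_b = 79.8, W_s = 61.8, L = 7423.8

Rewriting in direct form: Ld = 7743 - 4W.
With a tax of 18 on suppliers, they supply based on the net price W_s = W_b - 18, so Ls = 6945 + 6W_b.
Market clearing requires 7743 - 4W_b = 6945 + 6W_b; hence 798 = 10W_b and W_b = 79.8.
Then W_s = 79.8 - 18 = 61.8 and L = 7743 - 4(79.8) = 7423.8.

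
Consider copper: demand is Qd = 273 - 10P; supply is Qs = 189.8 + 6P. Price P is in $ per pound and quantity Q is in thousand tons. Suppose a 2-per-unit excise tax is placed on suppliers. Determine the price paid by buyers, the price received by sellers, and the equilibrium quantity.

P_b = 5.95, P_s = 3.95, Q = 213.5

With a tax of 2 on suppliers, they supply based on the net price P_s = P_b - 2, so Qs = 177.8 + 6P_b.
Set Qd = Qs: 273 - 10P_b = 177.8 + 6P_b, so 95.2 = 16P_b and P_b = 5.95.
Then P_s = 5.95 - 2 = 3.95 and Q = 273 - 10(5.95) = 213.5.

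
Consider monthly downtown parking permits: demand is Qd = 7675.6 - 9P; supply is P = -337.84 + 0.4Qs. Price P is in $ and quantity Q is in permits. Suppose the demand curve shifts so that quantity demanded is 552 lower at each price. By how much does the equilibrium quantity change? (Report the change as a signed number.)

Inverting to quantity form: Qs = 844.6 + 2.5P.
The market clears where 7675.6 - 9P = 844.6 + 2.5P. Rearranging, 11.5P = 6831, hence P* = 594.
Then Q* = 7675.6 - 9(594) = 2329.6.
After the shift, demand is Qd = 7123.6 - 9P.
The new intersection has 6279 = 11.5P, i.e. P = 546, Q = 2209.6.
ΔQ = 2209.6 - 2329.6 = -120.

ΔQ = -120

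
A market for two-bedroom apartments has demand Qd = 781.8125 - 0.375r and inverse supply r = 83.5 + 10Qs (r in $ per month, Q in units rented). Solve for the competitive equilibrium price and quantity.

Inverting to quantity form: Qs = -8.35 + 0.1r.
Equating demand and supply, 781.8125 - 0.375r = -8.35 + 0.1r gives 0.475r = 790.1625, so r* = 1663.5.
From the demand curve, Q* = 781.8125 - 0.375(1663.5) = 158.

r* = 1663.5, Q* = 158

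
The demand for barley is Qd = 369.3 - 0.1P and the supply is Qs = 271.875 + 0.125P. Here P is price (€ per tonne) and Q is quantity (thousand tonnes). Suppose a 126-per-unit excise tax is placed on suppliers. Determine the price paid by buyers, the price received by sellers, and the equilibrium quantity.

The tax drives a wedge P_b - P_s = 126. Substituting P_s = P_b - 126 into supply: Qs = 256.125 + 0.125P_b.
Market clearing requires 369.3 - 0.1P_b = 256.125 + 0.125P_b; hence 113.175 = 0.225P_b and P_b = 503.
So P_s = 377 and the quantity traded is Q = 369.3 - 0.1(503) = 319.

P_b = 503, P_s = 377, Q = 319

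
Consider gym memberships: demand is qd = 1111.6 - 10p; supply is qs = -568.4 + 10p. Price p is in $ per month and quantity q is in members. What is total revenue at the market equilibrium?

Set qd = qs: 1111.6 - 10p = -568.4 + 10p, so 1680 = 20p and p* = 84.
Substitute back: q* = 1111.6 - 10(84) = 271.6.
Total revenue = p* × q* = 84 × 271.6 = 22814.4.

Total revenue = 22814.4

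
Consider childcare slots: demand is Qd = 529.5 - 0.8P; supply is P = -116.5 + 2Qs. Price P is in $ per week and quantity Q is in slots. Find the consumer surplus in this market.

Consumer surplus = 35850.15625

Inverting to quantity form: Qs = 58.25 + 0.5P.
The market clears where 529.5 - 0.8P = 58.25 + 0.5P. Rearranging, 1.3P = 471.25, hence P* = 362.5.
Substitute back: Q* = 529.5 - 0.8(362.5) = 239.5.
Demand choke price (Qd = 0): P = 529.5/0.8 = 661.875. Consumer surplus = ½ × (661.875 - 362.5) × 239.5 = 35850.15625.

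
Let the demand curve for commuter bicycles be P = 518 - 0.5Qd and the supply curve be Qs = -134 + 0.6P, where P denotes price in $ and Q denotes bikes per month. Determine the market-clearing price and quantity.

P* = 450, Q* = 136

In direct form, Qd = 1036 - 2P.
The market clears where 1036 - 2P = -134 + 0.6P. Rearranging, 2.6P = 1170, hence P* = 450.
Plugging P* into demand: Q* = 1036 - 2(450) = 136.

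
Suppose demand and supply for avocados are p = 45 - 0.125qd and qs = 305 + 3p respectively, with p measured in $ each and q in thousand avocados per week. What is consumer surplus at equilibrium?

Consumer surplus = 6400

Rewriting in direct form: qd = 360 - 8p.
Set qd = qs: 360 - 8p = 305 + 3p, so 55 = 11p and p* = 5.
Plugging p* into demand: q* = 360 - 8(5) = 320.
Demand choke price (qd = 0): p = 360/8 = 45. Consumer surplus = ½ × (45 - 5) × 320 = 6400.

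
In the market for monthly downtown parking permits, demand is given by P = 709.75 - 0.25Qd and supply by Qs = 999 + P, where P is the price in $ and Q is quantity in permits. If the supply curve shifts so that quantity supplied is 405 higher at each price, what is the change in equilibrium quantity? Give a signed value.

Solving each curve for Q: Qd = 2839 - 4P.
The market clears where 2839 - 4P = 999 + P. Rearranging, 5P = 1840, hence P* = 368.
Plugging P* into demand: Q* = 2839 - 4(368) = 1367.
After the shift, supply is Qs = 1404 + P.
The new intersection has 1435 = 5P, i.e. P = 287, Q = 1691.
ΔQ = 1691 - 1367 = 324.

ΔQ = 324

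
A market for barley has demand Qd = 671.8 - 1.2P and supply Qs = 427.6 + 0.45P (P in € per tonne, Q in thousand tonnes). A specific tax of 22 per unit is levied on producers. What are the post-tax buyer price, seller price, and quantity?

Producers keep P_s = P_b - 22 per unit, so supply in terms of the buyer price is Qs = 417.7 + 0.45P_b.
Set Qd = Qs: 671.8 - 1.2P_b = 417.7 + 0.45P_b, so 254.1 = 1.65P_b and P_b = 154.
Then P_s = 154 - 22 = 132 and Q = 671.8 - 1.2(154) = 487.

P_b = 154, P_s = 132, Q = 487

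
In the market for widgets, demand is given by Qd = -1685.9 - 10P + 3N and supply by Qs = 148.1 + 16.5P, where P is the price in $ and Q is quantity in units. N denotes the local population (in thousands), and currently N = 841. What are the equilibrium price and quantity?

P* = 26, Q* = 577.1

With N = 841, demand is Qd = 837.1 - 10P.
The market clears where 837.1 - 10P = 148.1 + 16.5P. Rearranging, 26.5P = 689, hence P* = 26.
Substitute back: Q* = 837.1 - 10(26) = 577.1.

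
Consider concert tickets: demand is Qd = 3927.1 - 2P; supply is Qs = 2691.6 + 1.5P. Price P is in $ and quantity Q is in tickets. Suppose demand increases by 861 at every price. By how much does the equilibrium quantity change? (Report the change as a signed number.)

The market clears where 3927.1 - 2P = 2691.6 + 1.5P. Rearranging, 3.5P = 1235.5, hence P* = 353.
Substitute back: Q* = 3927.1 - 2(353) = 3221.1.
After the shift, demand is Qd = 4788.1 - 2P.
Re-solving, 3.5P = 2096.5 gives P = 599 and Q = 3590.1.
ΔQ = 3590.1 - 3221.1 = 369.

ΔQ = 369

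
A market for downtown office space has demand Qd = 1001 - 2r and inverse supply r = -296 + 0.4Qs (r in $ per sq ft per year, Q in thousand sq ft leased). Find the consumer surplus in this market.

Inverting to quantity form: Qs = 740 + 2.5r.
Set Qd = Qs: 1001 - 2r = 740 + 2.5r, so 261 = 4.5r and r* = 58.
From the demand curve, Q* = 1001 - 2(58) = 885.
Demand choke price (Qd = 0): r = 1001/2 = 500.5. Consumer surplus = ½ × (500.5 - 58) × 885 = 195806.25.

Consumer surplus = 195806.25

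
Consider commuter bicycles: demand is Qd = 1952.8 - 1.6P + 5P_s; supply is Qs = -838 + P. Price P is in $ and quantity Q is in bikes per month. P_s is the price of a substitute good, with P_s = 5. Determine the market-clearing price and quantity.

P* = 1083, Q* = 245

With P_s = 5, demand is Qd = 1977.8 - 1.6P.
The market clears where 1977.8 - 1.6P = -838 + P. Rearranging, 2.6P = 2815.8, hence P* = 1083.
Plugging P* into demand: Q* = 1977.8 - 1.6(1083) = 245.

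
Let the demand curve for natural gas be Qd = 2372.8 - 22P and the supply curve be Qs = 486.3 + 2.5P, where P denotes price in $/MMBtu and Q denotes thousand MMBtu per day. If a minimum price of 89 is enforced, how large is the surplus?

Evaluating both curves at the floor price 89 gives Qd = 414.8, Qs = 708.8.
Surplus = Qs - Qd = 708.8 - 414.8 = 294.

Surplus = 294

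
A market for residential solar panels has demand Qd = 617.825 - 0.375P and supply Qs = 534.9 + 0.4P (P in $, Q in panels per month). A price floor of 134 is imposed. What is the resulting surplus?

With P fixed at 134, quantity demanded is 567.575 and quantity supplied is 588.5.
Surplus = Qs - Qd = 588.5 - 567.575 = 20.925.

Surplus = 20.925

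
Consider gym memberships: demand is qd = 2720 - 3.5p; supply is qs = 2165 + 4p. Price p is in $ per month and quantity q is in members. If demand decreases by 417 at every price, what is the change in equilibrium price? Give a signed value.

Δp = -55.6

Set qd = qs: 2720 - 3.5p = 2165 + 4p, so 555 = 7.5p and p* = 74.
Plugging p* into demand: q* = 2720 - 3.5(74) = 2461.
After the shift, demand is qd = 2303 - 3.5p.
New equilibrium: 138 = 7.5p, so p = 18.4 and q = 2238.6.
Δp = 18.4 - 74 = -55.6.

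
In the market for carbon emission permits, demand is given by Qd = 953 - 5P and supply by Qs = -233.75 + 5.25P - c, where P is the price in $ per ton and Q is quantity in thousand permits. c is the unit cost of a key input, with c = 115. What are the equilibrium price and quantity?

With c = 115, supply is Qs = -348.75 + 5.25P.
The market clears where 953 - 5P = -348.75 + 5.25P. Rearranging, 10.25P = 1301.75, hence P* = 127.
Substitute back: Q* = 953 - 5(127) = 318.

P* = 127, Q* = 318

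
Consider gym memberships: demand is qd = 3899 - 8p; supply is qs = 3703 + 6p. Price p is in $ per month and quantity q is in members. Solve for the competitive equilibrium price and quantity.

Set qd = qs: 3899 - 8p = 3703 + 6p, so 196 = 14p and p* = 14.
Plugging p* into demand: q* = 3899 - 8(14) = 3787.

p* = 14, q* = 3787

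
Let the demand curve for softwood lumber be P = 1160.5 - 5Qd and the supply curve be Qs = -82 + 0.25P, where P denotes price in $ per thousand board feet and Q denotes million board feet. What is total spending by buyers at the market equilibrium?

Rewriting in direct form: Qd = 232.1 - 0.2P.
Set Qd = Qs: 232.1 - 0.2P = -82 + 0.25P, so 314.1 = 0.45P and P* = 698.
Plugging P* into demand: Q* = 232.1 - 0.2(698) = 92.5.
Total spending by buyers = P* × Q* = 698 × 92.5 = 64565.

Total spending by buyers = 64565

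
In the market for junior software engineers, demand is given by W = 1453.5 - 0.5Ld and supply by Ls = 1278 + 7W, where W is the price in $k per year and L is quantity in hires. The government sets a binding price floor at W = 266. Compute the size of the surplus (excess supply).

Surplus = 765

Inverting to quantity form: Ld = 2907 - 2W.
Evaluating both curves at the floor price 266 gives Ld = 2375, Ls = 3140.
Surplus = Ls - Ld = 3140 - 2375 = 765.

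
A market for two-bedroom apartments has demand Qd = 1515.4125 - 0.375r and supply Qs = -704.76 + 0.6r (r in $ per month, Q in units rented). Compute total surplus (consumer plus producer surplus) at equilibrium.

Set Qd = Qs: 1515.4125 - 0.375r = -704.76 + 0.6r, so 2220.1725 = 0.975r and r* = 2277.1.
Substitute back: Q* = 1515.4125 - 0.375(2277.1) = 661.5.
Demand choke price = 4041.1; supply choke price = 1174.6. CS = ½(4041.1 - 2277.1)(661.5) = 583443; PS = ½(2277.1 - 1174.6)(661.5) = 364651.875. Total surplus = 948094.875.

Total surplus = 948094.875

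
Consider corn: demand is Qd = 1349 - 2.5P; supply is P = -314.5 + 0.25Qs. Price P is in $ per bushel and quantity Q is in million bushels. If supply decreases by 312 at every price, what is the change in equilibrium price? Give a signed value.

ΔP = 48

Inverting to quantity form: Qs = 1258 + 4P.
Equating demand and supply, 1349 - 2.5P = 1258 + 4P gives 6.5P = 91, so P* = 14.
Plugging P* into demand: Q* = 1349 - 2.5(14) = 1314.
After the shift, supply is Qs = 946 + 4P.
The new intersection has 403 = 6.5P, i.e. P = 62, Q = 1194.
ΔP = 62 - 14 = 48.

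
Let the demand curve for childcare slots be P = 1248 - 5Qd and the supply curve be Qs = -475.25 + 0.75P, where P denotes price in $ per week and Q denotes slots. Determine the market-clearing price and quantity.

Inverting to quantity form: Qd = 249.6 - 0.2P.
Equating demand and supply, 249.6 - 0.2P = -475.25 + 0.75P gives 0.95P = 724.85, so P* = 763.
Substitute back: Q* = 249.6 - 0.2(763) = 97.

P* = 763, Q* = 97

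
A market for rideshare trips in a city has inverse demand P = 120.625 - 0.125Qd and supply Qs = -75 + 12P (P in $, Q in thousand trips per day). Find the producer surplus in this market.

Solving each curve for Q: Qd = 965 - 8P.
The market clears where 965 - 8P = -75 + 12P. Rearranging, 20P = 1040, hence P* = 52.
Then Q* = 965 - 8(52) = 549.
Supply choke price (Qs = 0): P = 6.25. Producer surplus = ½ × (52 - 6.25) × 549 = 12558.375.

Producer surplus = 12558.375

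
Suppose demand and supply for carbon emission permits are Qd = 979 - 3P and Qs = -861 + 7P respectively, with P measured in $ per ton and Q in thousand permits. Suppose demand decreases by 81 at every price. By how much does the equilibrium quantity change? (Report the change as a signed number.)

The market clears where 979 - 3P = -861 + 7P. Rearranging, 10P = 1840, hence P* = 184.
From the demand curve, Q* = 979 - 3(184) = 427.
After the shift, demand is Qd = 898 - 3P.
New equilibrium: 1759 = 10P, so P = 175.9 and Q = 370.3.
ΔQ = 370.3 - 427 = -56.7.

ΔQ = -56.7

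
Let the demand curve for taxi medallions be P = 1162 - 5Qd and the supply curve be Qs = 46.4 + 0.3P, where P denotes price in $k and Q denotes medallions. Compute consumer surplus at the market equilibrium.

Inverting to quantity form: Qd = 232.4 - 0.2P.
At equilibrium Qd = Qs, so 232.4 - 0.2P = 46.4 + 0.3P; collecting terms, 186 = 0.5P and P* = 372.
From the demand curve, Q* = 232.4 - 0.2(372) = 158.
Demand choke price (Qd = 0): P = 232.4/0.2 = 1162. Consumer surplus = ½ × (1162 - 372) × 158 = 62410.

Consumer surplus = 62410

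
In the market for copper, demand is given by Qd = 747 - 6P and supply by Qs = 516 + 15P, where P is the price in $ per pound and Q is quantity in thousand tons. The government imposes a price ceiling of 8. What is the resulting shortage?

Shortage = 63

At P = 8: Qd = 699 and Qs = 636.
Shortage = Qd - Qs = 699 - 636 = 63.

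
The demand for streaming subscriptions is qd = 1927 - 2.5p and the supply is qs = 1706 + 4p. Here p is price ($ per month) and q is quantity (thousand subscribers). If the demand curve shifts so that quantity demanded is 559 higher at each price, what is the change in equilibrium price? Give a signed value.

Δp = 86

At equilibrium qd = qs, so 1927 - 2.5p = 1706 + 4p; collecting terms, 221 = 6.5p and p* = 34.
From the demand curve, q* = 1927 - 2.5(34) = 1842.
After the shift, demand is qd = 2486 - 2.5p.
The new intersection has 780 = 6.5p, i.e. p = 120, q = 2186.
Δp = 120 - 34 = 86.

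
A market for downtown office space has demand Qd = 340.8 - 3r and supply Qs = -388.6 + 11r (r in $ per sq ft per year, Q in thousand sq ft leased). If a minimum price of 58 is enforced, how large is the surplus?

Evaluating both curves at the floor price 58 gives Qd = 166.8, Qs = 249.4.
Surplus = Qs - Qd = 249.4 - 166.8 = 82.6.

Surplus = 82.6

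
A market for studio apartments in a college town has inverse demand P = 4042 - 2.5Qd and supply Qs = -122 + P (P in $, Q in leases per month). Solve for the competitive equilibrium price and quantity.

Rewriting in direct form: Qd = 1616.8 - 0.4P.
Set Qd = Qs: 1616.8 - 0.4P = -122 + P, so 1738.8 = 1.4P and P* = 1242.
Then Q* = 1616.8 - 0.4(1242) = 1120.

P* = 1242, Q* = 1120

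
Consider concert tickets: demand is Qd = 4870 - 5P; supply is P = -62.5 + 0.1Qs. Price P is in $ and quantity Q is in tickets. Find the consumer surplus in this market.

Inverting to quantity form: Qs = 625 + 10P.
Set Qd = Qs: 4870 - 5P = 625 + 10P, so 4245 = 15P and P* = 283.
Then Q* = 4870 - 5(283) = 3455.
Demand choke price (Qd = 0): P = 4870/5 = 974. Consumer surplus = ½ × (974 - 283) × 3455 = 1193702.5.

Consumer surplus = 1193702.5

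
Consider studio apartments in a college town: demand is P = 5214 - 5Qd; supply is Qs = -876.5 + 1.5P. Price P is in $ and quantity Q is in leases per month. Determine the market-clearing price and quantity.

Solving each curve for Q: Qd = 1042.8 - 0.2P.
Equating demand and supply, 1042.8 - 0.2P = -876.5 + 1.5P gives 1.7P = 1919.3, so P* = 1129.
Substitute back: Q* = 1042.8 - 0.2(1129) = 817.

P* = 1129, Q* = 817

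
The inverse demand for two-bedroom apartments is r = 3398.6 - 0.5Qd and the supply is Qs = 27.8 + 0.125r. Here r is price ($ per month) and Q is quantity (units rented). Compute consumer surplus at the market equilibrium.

Consumer surplus = 45369

Inverting to quantity form: Qd = 6797.2 - 2r.
Equating demand and supply, 6797.2 - 2r = 27.8 + 0.125r gives 2.125r = 6769.4, so r* = 3185.6.
Substitute back: Q* = 6797.2 - 2(3185.6) = 426.
Demand choke price (Qd = 0): r = 6797.2/2 = 3398.6. Consumer surplus = ½ × (3398.6 - 3185.6) × 426 = 45369.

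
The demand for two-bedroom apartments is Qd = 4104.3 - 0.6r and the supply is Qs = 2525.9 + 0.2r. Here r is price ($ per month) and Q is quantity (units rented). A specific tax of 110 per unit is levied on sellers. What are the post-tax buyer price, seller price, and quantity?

The tax drives a wedge r_b - r_s = 110. Substituting r_s = r_b - 110 into supply: Qs = 2503.9 + 0.2r_b.
Equate demand and the shifted supply: 4104.3 - 0.6r_b = 2503.9 + 0.2r_b, giving 0.8r_b = 1600.4, so r_b = 2000.5.
Then r_s = 2000.5 - 110 = 1890.5 and Q = 4104.3 - 0.6(2000.5) = 2904.

r_b = 2000.5, r_s = 1890.5, Q = 2904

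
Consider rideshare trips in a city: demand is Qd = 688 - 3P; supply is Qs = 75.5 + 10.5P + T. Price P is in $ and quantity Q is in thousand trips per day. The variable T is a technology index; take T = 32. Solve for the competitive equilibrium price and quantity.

P* = 43, Q* = 559

With T = 32, supply is Qs = 107.5 + 10.5P.
Set Qd = Qs: 688 - 3P = 107.5 + 10.5P, so 580.5 = 13.5P and P* = 43.
From the demand curve, Q* = 688 - 3(43) = 559.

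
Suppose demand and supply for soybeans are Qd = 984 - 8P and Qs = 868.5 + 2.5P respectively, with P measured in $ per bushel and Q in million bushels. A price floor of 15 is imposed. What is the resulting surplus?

Surplus = 42

With P fixed at 15, quantity demanded is 864 and quantity supplied is 906.
Surplus = Qs - Qd = 906 - 864 = 42.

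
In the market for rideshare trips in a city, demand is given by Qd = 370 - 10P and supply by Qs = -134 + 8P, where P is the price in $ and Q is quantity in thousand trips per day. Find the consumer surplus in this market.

Consumer surplus = 405

Set Qd = Qs: 370 - 10P = -134 + 8P, so 504 = 18P and P* = 28.
Plugging P* into demand: Q* = 370 - 10(28) = 90.
Demand choke price (Qd = 0): P = 370/10 = 37. Consumer surplus = ½ × (37 - 28) × 90 = 405.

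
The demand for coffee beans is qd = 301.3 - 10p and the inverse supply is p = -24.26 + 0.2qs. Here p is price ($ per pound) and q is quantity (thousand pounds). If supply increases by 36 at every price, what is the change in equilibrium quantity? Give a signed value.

In direct form, qs = 121.3 + 5p.
Equating demand and supply, 301.3 - 10p = 121.3 + 5p gives 15p = 180, so p* = 12.
Then q* = 301.3 - 10(12) = 181.3.
After the shift, supply is qs = 157.3 + 5p.
The new intersection has 144 = 15p, i.e. p = 9.6, q = 205.3.
Δq = 205.3 - 181.3 = 24.

Δq = 24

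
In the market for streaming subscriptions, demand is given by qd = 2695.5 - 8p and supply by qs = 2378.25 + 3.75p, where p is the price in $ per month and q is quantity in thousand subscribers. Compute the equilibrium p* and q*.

Equating demand and supply, 2695.5 - 8p = 2378.25 + 3.75p gives 11.75p = 317.25, so p* = 27.
Plugging p* into demand: q* = 2695.5 - 8(27) = 2479.5.

p* = 27, q* = 2479.5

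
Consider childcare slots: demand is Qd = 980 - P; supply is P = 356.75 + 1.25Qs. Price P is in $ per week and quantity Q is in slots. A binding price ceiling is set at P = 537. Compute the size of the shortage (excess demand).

Rewriting in direct form: Qs = -285.4 + 0.8P.
At P = 537: Qd = 443 and Qs = 144.2.
Shortage = Qd - Qs = 443 - 144.2 = 298.8.

Shortage = 298.8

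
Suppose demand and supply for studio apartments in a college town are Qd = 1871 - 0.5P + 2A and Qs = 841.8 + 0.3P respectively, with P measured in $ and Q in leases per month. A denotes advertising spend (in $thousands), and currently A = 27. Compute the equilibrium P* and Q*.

With A = 27, demand is Qd = 1925 - 0.5P.
The market clears where 1925 - 0.5P = 841.8 + 0.3P. Rearranging, 0.8P = 1083.2, hence P* = 1354.
Then Q* = 1925 - 0.5(1354) = 1248.

P* = 1354, Q* = 1248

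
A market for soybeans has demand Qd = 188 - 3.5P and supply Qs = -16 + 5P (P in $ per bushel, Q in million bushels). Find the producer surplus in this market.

At equilibrium Qd = Qs, so 188 - 3.5P = -16 + 5P; collecting terms, 204 = 8.5P and P* = 24.
Plugging P* into demand: Q* = 188 - 3.5(24) = 104.
Supply choke price (Qs = 0): P = 3.2. Producer surplus = ½ × (24 - 3.2) × 104 = 1081.6.

Producer surplus = 1081.6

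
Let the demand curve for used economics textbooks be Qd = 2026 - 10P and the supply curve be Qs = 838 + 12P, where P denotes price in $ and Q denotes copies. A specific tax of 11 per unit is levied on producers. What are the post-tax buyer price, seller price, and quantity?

Producers keep P_s = P_b - 11 per unit, so supply in terms of the buyer price is Qs = 706 + 12P_b.
Market clearing requires 2026 - 10P_b = 706 + 12P_b; hence 1320 = 22P_b and P_b = 60.
So P_s = 49 and the quantity traded is Q = 2026 - 10(60) = 1426.

P_b = 60, P_s = 49, Q = 1426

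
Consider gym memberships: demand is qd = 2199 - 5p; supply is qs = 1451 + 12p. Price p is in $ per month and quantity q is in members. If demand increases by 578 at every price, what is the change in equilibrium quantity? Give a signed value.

Δq = 408

Equating demand and supply, 2199 - 5p = 1451 + 12p gives 17p = 748, so p* = 44.
Plugging p* into demand: q* = 2199 - 5(44) = 1979.
After the shift, demand is qd = 2777 - 5p.
Re-solving, 17p = 1326 gives p = 78 and q = 2387.
Δq = 2387 - 1979 = 408.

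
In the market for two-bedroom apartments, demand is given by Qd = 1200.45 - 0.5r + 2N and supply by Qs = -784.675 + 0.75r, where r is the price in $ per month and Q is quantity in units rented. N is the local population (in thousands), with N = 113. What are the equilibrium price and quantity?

With N = 113, demand is Qd = 1426.45 - 0.5r.
At equilibrium Qd = Qs, so 1426.45 - 0.5r = -784.675 + 0.75r; collecting terms, 2211.125 = 1.25r and r* = 1768.9.
Plugging r* into demand: Q* = 1426.45 - 0.5(1768.9) = 542.

r* = 1768.9, Q* = 542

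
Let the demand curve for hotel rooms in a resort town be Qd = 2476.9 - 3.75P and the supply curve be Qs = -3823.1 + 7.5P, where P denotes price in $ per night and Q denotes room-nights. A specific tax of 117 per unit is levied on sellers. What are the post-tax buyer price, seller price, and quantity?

P_b = 638, P_s = 521, Q = 84.4

The tax drives a wedge P_b - P_s = 117. Substituting P_s = P_b - 117 into supply: Qs = -4700.6 + 7.5P_b.
Equate demand and the shifted supply: 2476.9 - 3.75P_b = -4700.6 + 7.5P_b, giving 11.25P_b = 7177.5, so P_b = 638.
Then P_s = 638 - 117 = 521 and Q = 2476.9 - 3.75(638) = 84.4.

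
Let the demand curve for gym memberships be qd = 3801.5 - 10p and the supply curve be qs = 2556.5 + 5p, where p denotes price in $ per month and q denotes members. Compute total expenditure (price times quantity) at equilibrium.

Total expenditure = 246634.5

The market clears where 3801.5 - 10p = 2556.5 + 5p. Rearranging, 15p = 1245, hence p* = 83.
From the demand curve, q* = 3801.5 - 10(83) = 2971.5.
Total expenditure = p* × q* = 83 × 2971.5 = 246634.5.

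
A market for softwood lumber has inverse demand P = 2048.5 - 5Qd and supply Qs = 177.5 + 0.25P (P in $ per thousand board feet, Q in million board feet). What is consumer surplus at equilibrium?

Rewriting in direct form: Qd = 409.7 - 0.2P.
Set Qd = Qs: 409.7 - 0.2P = 177.5 + 0.25P, so 232.2 = 0.45P and P* = 516.
Then Q* = 409.7 - 0.2(516) = 306.5.
Demand choke price (Qd = 0): P = 409.7/0.2 = 2048.5. Consumer surplus = ½ × (2048.5 - 516) × 306.5 = 234855.625.

Consumer surplus = 234855.625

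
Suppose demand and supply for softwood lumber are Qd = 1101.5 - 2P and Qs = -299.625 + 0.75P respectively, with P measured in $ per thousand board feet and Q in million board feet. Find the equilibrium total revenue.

The market clears where 1101.5 - 2P = -299.625 + 0.75P. Rearranging, 2.75P = 1401.125, hence P* = 509.5.
Substitute back: Q* = 1101.5 - 2(509.5) = 82.5.
Total revenue = P* × Q* = 509.5 × 82.5 = 42033.75.

Total revenue = 42033.75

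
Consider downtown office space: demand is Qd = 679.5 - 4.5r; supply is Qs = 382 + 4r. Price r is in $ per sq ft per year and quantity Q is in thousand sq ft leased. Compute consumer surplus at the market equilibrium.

Consumer surplus = 30276

Set Qd = Qs: 679.5 - 4.5r = 382 + 4r, so 297.5 = 8.5r and r* = 35.
Substitute back: Q* = 679.5 - 4.5(35) = 522.
Demand choke price (Qd = 0): r = 679.5/4.5 = 151. Consumer surplus = ½ × (151 - 35) × 522 = 30276.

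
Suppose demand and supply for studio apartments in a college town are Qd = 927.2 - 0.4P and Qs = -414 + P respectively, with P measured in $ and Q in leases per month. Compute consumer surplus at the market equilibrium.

Consumer surplus = 369920

Equating demand and supply, 927.2 - 0.4P = -414 + P gives 1.4P = 1341.2, so P* = 958.
Plugging P* into demand: Q* = 927.2 - 0.4(958) = 544.
Demand choke price (Qd = 0): P = 927.2/0.4 = 2318. Consumer surplus = ½ × (2318 - 958) × 544 = 369920.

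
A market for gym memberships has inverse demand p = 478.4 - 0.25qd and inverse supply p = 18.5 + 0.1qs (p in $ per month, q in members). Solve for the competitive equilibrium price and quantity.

Inverting to quantity form: qd = 1913.6 - 4p and qs = -185 + 10p.
Equating demand and supply, 1913.6 - 4p = -185 + 10p gives 14p = 2098.6, so p* = 149.9.
Substitute back: q* = 1913.6 - 4(149.9) = 1314.

p* = 149.9, q* = 1314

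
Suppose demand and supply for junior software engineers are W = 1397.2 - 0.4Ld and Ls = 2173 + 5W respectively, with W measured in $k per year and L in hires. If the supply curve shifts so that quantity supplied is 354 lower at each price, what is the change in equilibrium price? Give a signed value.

Solving each curve for L: Ld = 3493 - 2.5W.
Equating demand and supply, 3493 - 2.5W = 2173 + 5W gives 7.5W = 1320, so W* = 176.
Substitute back: L* = 3493 - 2.5(176) = 3053.
After the shift, supply is Ls = 1819 + 5W.
New equilibrium: 1674 = 7.5W, so W = 223.2 and L = 2935.
ΔW = 223.2 - 176 = 47.2.

ΔW = 47.2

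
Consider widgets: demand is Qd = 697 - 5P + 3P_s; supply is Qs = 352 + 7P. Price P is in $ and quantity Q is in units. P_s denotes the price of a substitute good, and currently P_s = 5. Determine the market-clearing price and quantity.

With P_s = 5, demand is Qd = 712 - 5P.
At equilibrium Qd = Qs, so 712 - 5P = 352 + 7P; collecting terms, 360 = 12P and P* = 30.
Plugging P* into demand: Q* = 712 - 5(30) = 562.

P* = 30, Q* = 562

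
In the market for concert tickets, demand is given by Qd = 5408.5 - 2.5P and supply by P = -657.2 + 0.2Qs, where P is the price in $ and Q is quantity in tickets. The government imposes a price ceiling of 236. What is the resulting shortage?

Solving each curve for Q: Qs = 3286 + 5P.
Evaluating both curves at the ceiling price 236 gives Qd = 4818.5, Qs = 4466.
Shortage = Qd - Qs = 4818.5 - 4466 = 352.5.

Shortage = 352.5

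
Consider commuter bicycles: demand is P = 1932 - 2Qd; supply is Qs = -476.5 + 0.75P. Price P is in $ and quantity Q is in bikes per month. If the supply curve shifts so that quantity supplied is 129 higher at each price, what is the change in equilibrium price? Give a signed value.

Inverting to quantity form: Qd = 966 - 0.5P.
At equilibrium Qd = Qs, so 966 - 0.5P = -476.5 + 0.75P; collecting terms, 1442.5 = 1.25P and P* = 1154.
Plugging P* into demand: Q* = 966 - 0.5(1154) = 389.
After the shift, supply is Qs = -347.5 + 0.75P.
New equilibrium: 1313.5 = 1.25P, so P = 1050.8 and Q = 440.6.
ΔP = 1050.8 - 1154 = -103.2.

ΔP = -103.2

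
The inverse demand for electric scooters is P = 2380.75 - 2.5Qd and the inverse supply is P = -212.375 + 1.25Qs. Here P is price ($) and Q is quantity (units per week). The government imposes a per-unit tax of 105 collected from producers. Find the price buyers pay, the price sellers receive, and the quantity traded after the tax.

Inverting to quantity form: Qd = 952.3 - 0.4P and Qs = 169.9 + 0.8P.
With a tax of 105 on producers, they supply based on the net price P_s = P_b - 105, so Qs = 85.9 + 0.8P_b.
Equate demand and the shifted supply: 952.3 - 0.4P_b = 85.9 + 0.8P_b, giving 1.2P_b = 866.4, so P_b = 722.
So P_s = 617 and the quantity traded is Q = 952.3 - 0.4(722) = 663.5.

P_b = 722, P_s = 617, Q = 663.5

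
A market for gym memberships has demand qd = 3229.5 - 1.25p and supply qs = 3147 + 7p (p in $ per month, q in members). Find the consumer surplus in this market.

The market clears where 3229.5 - 1.25p = 3147 + 7p. Rearranging, 8.25p = 82.5, hence p* = 10.
Then q* = 3229.5 - 1.25(10) = 3217.
Demand choke price (qd = 0): p = 3229.5/1.25 = 2583.6. Consumer surplus = ½ × (2583.6 - 10) × 3217 = 4139635.6.

Consumer surplus = 4139635.6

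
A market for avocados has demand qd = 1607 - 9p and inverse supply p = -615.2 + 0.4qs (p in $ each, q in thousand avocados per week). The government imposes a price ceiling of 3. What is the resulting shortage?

Shortage = 34.5

Solving each curve for q: qs = 1538 + 2.5p.
At p = 3: qd = 1580 and qs = 1545.5.
Shortage = qd - qs = 1580 - 1545.5 = 34.5.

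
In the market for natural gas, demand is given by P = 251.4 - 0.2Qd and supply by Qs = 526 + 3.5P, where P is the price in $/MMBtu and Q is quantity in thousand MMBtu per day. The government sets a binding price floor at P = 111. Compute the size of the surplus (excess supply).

Surplus = 212.5

In direct form, Qd = 1257 - 5P.
At P = 111: Qd = 702 and Qs = 914.5.
Surplus = Qs - Qd = 914.5 - 702 = 212.5.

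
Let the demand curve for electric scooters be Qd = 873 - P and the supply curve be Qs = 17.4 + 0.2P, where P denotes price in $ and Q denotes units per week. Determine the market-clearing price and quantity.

The market clears where 873 - P = 17.4 + 0.2P. Rearranging, 1.2P = 855.6, hence P* = 713.
Plugging P* into demand: Q* = 873 - 713 = 160.

P* = 713, Q* = 160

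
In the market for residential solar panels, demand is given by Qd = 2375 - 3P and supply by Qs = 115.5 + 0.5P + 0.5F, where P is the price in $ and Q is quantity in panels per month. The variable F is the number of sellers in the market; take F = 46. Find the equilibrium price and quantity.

P* = 639, Q* = 458

With F = 46, supply is Qs = 138.5 + 0.5P.
Equating demand and supply, 2375 - 3P = 138.5 + 0.5P gives 3.5P = 2236.5, so P* = 639.
Then Q* = 2375 - 3(639) = 458.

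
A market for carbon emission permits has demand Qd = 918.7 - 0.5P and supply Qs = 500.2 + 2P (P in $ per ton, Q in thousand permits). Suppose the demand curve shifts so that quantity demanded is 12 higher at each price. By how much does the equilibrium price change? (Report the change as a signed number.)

Equating demand and supply, 918.7 - 0.5P = 500.2 + 2P gives 2.5P = 418.5, so P* = 167.4.
Then Q* = 918.7 - 0.5(167.4) = 835.
After the shift, demand is Qd = 930.7 - 0.5P.
Re-solving, 2.5P = 430.5 gives P = 172.2 and Q = 844.6.
ΔP = 172.2 - 167.4 = 4.8.

ΔP = 4.8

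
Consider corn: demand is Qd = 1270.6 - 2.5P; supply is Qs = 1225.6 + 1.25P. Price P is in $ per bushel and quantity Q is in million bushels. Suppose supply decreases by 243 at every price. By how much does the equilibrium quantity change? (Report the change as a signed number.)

The market clears where 1270.6 - 2.5P = 1225.6 + 1.25P. Rearranging, 3.75P = 45, hence P* = 12.
Plugging P* into demand: Q* = 1270.6 - 2.5(12) = 1240.6.
After the shift, supply is Qs = 982.6 + 1.25P.
The new intersection has 288 = 3.75P, i.e. P = 76.8, Q = 1078.6.
ΔQ = 1078.6 - 1240.6 = -162.

ΔQ = -162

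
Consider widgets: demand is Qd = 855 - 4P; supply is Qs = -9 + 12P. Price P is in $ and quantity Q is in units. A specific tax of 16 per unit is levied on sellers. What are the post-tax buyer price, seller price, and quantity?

The tax drives a wedge P_b - P_s = 16. Substituting P_s = P_b - 16 into supply: Qs = -201 + 12P_b.
Set Qd = Qs: 855 - 4P_b = -201 + 12P_b, so 1056 = 16P_b and P_b = 66.
So P_s = 50 and the quantity traded is Q = 855 - 4(66) = 591.

P_b = 66, P_s = 50, Q = 591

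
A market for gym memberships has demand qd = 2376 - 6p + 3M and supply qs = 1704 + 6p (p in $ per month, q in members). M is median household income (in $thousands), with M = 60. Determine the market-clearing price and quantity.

With M = 60, demand is qd = 2556 - 6p.
At equilibrium qd = qs, so 2556 - 6p = 1704 + 6p; collecting terms, 852 = 12p and p* = 71.
Then q* = 2556 - 6(71) = 2130.

p* = 71, q* = 2130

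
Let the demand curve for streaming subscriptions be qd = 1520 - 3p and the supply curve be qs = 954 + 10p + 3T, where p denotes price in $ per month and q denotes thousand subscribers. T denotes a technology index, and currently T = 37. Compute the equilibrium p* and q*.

With T = 37, supply is qs = 1065 + 10p.
Set qd = qs: 1520 - 3p = 1065 + 10p, so 455 = 13p and p* = 35.
From the demand curve, q* = 1520 - 3(35) = 1415.

p* = 35, q* = 1415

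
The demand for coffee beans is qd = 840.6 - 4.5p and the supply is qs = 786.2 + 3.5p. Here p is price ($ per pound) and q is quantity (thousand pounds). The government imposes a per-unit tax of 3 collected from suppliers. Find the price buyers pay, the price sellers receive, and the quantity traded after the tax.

Suppliers keep p_s = p_b - 3 per unit, so supply in terms of the buyer price is qs = 775.7 + 3.5p_b.
Equate demand and the shifted supply: 840.6 - 4.5p_b = 775.7 + 3.5p_b, giving 8p_b = 64.9, so p_b = 8.1125.
Then p_s = 8.1125 - 3 = 5.1125 and q = 840.6 - 4.5(8.1125) = 804.09375.

p_b = 8.1125, p_s = 5.1125, q = 804.09375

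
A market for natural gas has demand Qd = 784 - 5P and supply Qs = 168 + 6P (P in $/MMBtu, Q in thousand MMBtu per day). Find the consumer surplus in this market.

Consumer surplus = 25401.6

Set Qd = Qs: 784 - 5P = 168 + 6P, so 616 = 11P and P* = 56.
Plugging P* into demand: Q* = 784 - 5(56) = 504.
Demand choke price (Qd = 0): P = 784/5 = 156.8. Consumer surplus = ½ × (156.8 - 56) × 504 = 25401.6.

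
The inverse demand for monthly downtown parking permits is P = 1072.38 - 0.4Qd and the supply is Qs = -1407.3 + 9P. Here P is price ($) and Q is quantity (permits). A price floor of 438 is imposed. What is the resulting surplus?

Inverting to quantity form: Qd = 2680.95 - 2.5P.
With P fixed at 438, quantity demanded is 1585.95 and quantity supplied is 2534.7.
Surplus = Qs - Qd = 2534.7 - 1585.95 = 948.75.

Surplus = 948.75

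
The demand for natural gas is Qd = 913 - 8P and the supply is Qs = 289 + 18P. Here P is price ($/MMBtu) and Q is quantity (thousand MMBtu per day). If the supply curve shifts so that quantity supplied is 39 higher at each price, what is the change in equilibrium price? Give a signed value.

Equating demand and supply, 913 - 8P = 289 + 18P gives 26P = 624, so P* = 24.
Substitute back: Q* = 913 - 8(24) = 721.
After the shift, supply is Qs = 328 + 18P.
New equilibrium: 585 = 26P, so P = 22.5 and Q = 733.
ΔP = 22.5 - 24 = -1.5.

ΔP = -1.5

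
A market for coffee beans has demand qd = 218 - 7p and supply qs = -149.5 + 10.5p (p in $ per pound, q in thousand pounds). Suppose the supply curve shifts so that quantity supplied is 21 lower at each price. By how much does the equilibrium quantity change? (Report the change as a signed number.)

Δq = -8.4

Equating demand and supply, 218 - 7p = -149.5 + 10.5p gives 17.5p = 367.5, so p* = 21.
Substitute back: q* = 218 - 7(21) = 71.
After the shift, supply is qs = -170.5 + 10.5p.
New equilibrium: 388.5 = 17.5p, so p = 22.2 and q = 62.6.
Δq = 62.6 - 71 = -8.4.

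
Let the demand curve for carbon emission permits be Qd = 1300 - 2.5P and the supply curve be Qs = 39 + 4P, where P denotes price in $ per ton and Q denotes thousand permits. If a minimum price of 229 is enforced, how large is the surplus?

At P = 229: Qd = 727.5 and Qs = 955.
Surplus = Qs - Qd = 955 - 727.5 = 227.5.

Surplus = 227.5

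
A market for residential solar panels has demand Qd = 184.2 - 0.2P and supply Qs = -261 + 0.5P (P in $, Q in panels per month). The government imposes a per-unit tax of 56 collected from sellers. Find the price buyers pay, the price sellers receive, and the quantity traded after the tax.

P_b = 676, P_s = 620, Q = 49

With a tax of 56 on sellers, they supply based on the net price P_s = P_b - 56, so Qs = -289 + 0.5P_b.
Equate demand and the shifted supply: 184.2 - 0.2P_b = -289 + 0.5P_b, giving 0.7P_b = 473.2, so P_b = 676.
Then P_s = 676 - 56 = 620 and Q = 184.2 - 0.2(676) = 49.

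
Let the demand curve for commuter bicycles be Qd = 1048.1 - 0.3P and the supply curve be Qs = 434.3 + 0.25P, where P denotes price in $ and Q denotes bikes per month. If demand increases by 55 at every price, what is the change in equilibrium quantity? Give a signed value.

ΔQ = 25

Set Qd = Qs: 1048.1 - 0.3P = 434.3 + 0.25P, so 613.8 = 0.55P and P* = 1116.
From the demand curve, Q* = 1048.1 - 0.3(1116) = 713.3.
After the shift, demand is Qd = 1103.1 - 0.3P.
New equilibrium: 668.8 = 0.55P, so P = 1216 and Q = 738.3.
ΔQ = 738.3 - 713.3 = 25.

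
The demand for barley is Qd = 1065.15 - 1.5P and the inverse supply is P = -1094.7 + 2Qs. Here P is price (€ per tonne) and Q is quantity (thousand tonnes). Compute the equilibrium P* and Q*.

P* = 258.9, Q* = 676.8

In direct form, Qs = 547.35 + 0.5P.
The market clears where 1065.15 - 1.5P = 547.35 + 0.5P. Rearranging, 2P = 517.8, hence P* = 258.9.
From the demand curve, Q* = 1065.15 - 1.5(258.9) = 676.8.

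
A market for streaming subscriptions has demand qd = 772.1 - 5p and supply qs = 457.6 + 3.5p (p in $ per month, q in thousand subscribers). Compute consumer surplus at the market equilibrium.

The market clears where 772.1 - 5p = 457.6 + 3.5p. Rearranging, 8.5p = 314.5, hence p* = 37.
Plugging p* into demand: q* = 772.1 - 5(37) = 587.1.
Demand choke price (qd = 0): p = 772.1/5 = 154.42. Consumer surplus = ½ × (154.42 - 37) × 587.1 = 34468.641.

Consumer surplus = 34468.641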